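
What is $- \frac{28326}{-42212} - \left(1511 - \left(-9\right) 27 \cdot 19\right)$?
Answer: $- \frac{129323405}{21106} \approx -6127.3$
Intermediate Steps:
$- \frac{28326}{-42212} - \left(1511 - \left(-9\right) 27 \cdot 19\right) = \left(-28326\right) \left(- \frac{1}{42212}\right) - \left(1511 - \left(-243\right) 19\right) = \frac{14163}{21106} - \left(1511 - -4617\right) = \frac{14163}{21106} - \left(1511 + 4617\right) = \frac{14163}{21106} - 6128 = - \frac{129323405}{21106}$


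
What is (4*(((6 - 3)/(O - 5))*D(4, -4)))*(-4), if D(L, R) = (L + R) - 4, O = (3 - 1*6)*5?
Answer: -48/5 ≈ -9.6000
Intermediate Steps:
O = -15 (O = (3 - 6)*5 = -3*5 = -15)
D(L, R) = -4 + L + R
(4*(((6 - 3)/(O - 5))*D(4, -4)))*(-4) = (4*(((6 - 3)/(-15 - 5))*(-4 + 4 - 4)))*(-4) = (4*((3/(-20))*(-4)))*(-4) = (4*((3*(-1/20))*(-4)))*(-4) = (4*(-3/20*(-4)))*(-4) = (4*(⅗))*(-4) = (12/5)*(-4) = -48/5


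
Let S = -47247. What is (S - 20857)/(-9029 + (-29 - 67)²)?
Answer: -68104/187 ≈ -364.19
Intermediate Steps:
(S - 20857)/(-9029 + (-29 - 67)²) = (-47247 - 20857)/(-9029 + (-29 - 67)²) = -68104/(-9029 + (-96)²) = -68104/(-9029 + 9216) = -68104/187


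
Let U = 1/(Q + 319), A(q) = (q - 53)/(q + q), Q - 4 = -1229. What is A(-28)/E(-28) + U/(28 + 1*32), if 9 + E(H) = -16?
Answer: -55057/951300 ≈ -0.057876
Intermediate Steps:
Q = -1225 (Q = 4 - 1229 = -1225)
A(q) = (-53 + q)/(2*q) (A(q) = (-53 + q)/((2*q)) = (-53 + q)*(1/(2*q)) = (-53 + q)/(2*q))
E(H) = -25 (E(H) = -9 - 16 = -25)
U = -1/906 (U = 1/(-1225 + 319) = 1/(-906) = -1/906 ≈ -0.0011038)
A(-28)/E(-28) + U/(28 + 1*32) = ((½)*(-53 - 28)/(-28))/(-25) - 1/(906*(28 + 1*32)) = ((½)*(-1/28)*(-81))*(-1/25) - 1/(906*(28 + 32)) = (81/56)*(-1/25) - 1/906/60 = -81/1400 - 1/906*1/60 = -81/1400 - 1/54360 = -55057/951300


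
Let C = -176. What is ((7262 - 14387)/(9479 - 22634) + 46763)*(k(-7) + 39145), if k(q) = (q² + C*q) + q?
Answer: 1657648911294/877 ≈ 1.8901e+9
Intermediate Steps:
k(q) = q² - 175*q (k(q) = (q² - 176*q) + q = q² - 175*q)
((7262 - 14387)/(9479 - 22634) + 46763)*(k(-7) + 39145) = ((7262 - 14387)/(9479 - 22634) + 46763)*(-7*(-175 - 7) + 39145) = (-7125/(-13155) + 46763)*(-7*(-182) + 39145) = (-7125*(-1/13155) + 46763)*(1274 + 39145) = (475/877 + 46763)*40419 = (41011626/877)*40419 = 1657648911294/877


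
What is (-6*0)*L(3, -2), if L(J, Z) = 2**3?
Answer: 0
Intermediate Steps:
L(J, Z) = 8
(-6*0)*L(3, -2) = -6*0*8 = 0*8 = 0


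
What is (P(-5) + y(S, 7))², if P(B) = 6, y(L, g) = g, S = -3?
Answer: 169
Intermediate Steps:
(P(-5) + y(S, 7))² = (6 + 7)² = 13² = 169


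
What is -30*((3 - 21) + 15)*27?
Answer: 2430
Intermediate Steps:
-30*((3 - 21) + 15)*27 = -30*(-18 + 15)*27 = -30*(-3)*27 = 90*27 = 2430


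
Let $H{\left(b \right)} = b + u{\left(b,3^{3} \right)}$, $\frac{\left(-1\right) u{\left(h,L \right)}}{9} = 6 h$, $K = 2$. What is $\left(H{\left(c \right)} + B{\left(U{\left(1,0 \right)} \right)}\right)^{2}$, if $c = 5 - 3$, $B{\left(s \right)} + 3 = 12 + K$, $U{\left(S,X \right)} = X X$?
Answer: $9025$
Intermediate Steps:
$U{\left(S,X \right)} = X^{2}$
$B{\left(s \right)} = 11$ ($B{\left(s \right)} = -3 + \left(12 + 2\right) = -3 + 14 = 11$)
$c = 2$ ($c = 5 - 3 = 2$)
$u{\left(h,L \right)} = - 54 h$ ($u{\left(h,L \right)} = - 9 \cdot 6 h = - 54 h$)
$H{\left(b \right)} = - 53 b$ ($H{\left(b \right)} = b - 54 b = - 53 b$)
$\left(H{\left(c \right)} + B{\left(U{\left(1,0 \right)} \right)}\right)^{2} = \left(\left(-53\right) 2 + 11\right)^{2} = \left(-106 + 11\right)^{2} = \left(-95\right)^{2} = 9025$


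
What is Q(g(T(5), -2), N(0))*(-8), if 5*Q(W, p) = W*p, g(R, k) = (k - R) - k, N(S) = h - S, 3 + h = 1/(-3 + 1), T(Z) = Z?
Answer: -28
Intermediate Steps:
h = -7/2 (h = -3 + 1/(-3 + 1) = -3 + 1/(-2) = -3 - ½ = -7/2 ≈ -3.5000)
N(S) = -7/2 - S
g(R, k) = -R
Q(W, p) = W*p/5 (Q(W, p) = (W*p)/5 = W*p/5)
Q(g(T(5), -2), N(0))*(-8) = ((-1*5)*(-7/2 - 1*0)/5)*(-8) = ((⅕)*(-5)*(-7/2 + 0))*(-8) = ((⅕)*(-5)*(-7/2))*(-8) = (7/2)*(-8) = -28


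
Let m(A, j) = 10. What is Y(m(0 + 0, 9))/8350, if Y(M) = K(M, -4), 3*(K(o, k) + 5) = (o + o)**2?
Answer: 77/5010 ≈ 0.015369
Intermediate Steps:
K(o, k) = -5 + 4*o**2/3 (K(o, k) = -5 + (o + o)**2/3 = -5 + (2*o)**2/3 = -5 + (4*o**2)/3 = -5 + 4*o**2/3)
Y(M) = -5 + 4*M**2/3
Y(m(0 + 0, 9))/8350 = (-5 + (4/3)*10**2)/8350 = (-5 + (4/3)*100)*(1/8350) = (-5 + 400/3)*(1/8350) = (385/3)*(1/8350) = 77/5010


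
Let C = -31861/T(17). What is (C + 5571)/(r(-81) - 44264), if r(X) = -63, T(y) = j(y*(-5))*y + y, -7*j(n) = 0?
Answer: -62846/753559 ≈ -0.083399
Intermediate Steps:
j(n) = 0 (j(n) = -1/7*0 = 0)
T(y) = y (T(y) = 0*y + y = 0 + y = y)
C = -31861/17 ≈ -1874.2
(C + 5571)/(r(-81) - 44264) = (-31861/17 + 5571)/(-63 - 44264) = (62846/17)/(-44327) = (62846/17)*(-1/44327) = -62846/753559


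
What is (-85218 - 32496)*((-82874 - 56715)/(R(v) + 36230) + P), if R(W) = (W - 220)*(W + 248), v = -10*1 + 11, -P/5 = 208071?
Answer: 2241203609769924/18301 ≈ 1.2246e+11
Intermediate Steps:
P = -1040355 (P = -5*208071 = -1040355)
v = 1 (v = -10 + 11 = 1)
R(W) = (-220 + W)*(248 + W)
(-85218 - 32496)*((-82874 - 56715)/(R(v) + 36230) + P) = (-85218 - 32496)*((-82874 - 56715)/((-54560 + 1**2 + 28*1) + 36230) - 1040355) = -117714*(-139589/((-54560 + 1 + 28) + 36230) - 1040355) = -117714*(-139589/(-54531 + 36230) - 1040355) = -117714*(-139589/(-18301) - 1040355) = -117714*(-139589*(-1/18301) - 1040355) = -117714*(139589/18301 - 1040355) = -117714*(-19039397266/18301) = 2241203609769924/18301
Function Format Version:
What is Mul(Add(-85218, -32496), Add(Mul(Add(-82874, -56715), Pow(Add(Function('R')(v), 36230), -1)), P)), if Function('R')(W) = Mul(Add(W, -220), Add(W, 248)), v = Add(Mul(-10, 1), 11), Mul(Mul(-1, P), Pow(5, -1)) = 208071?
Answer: Rational(2241203609769924, 18301) ≈ 1.2246e+11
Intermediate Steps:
P = -1040355 (P = Mul(-5, 208071) = -1040355)
v = 1 (v = Add(-10, 11) = 1)
Function('R')(W) = Mul(Add(-220, W), Add(248, W))
Mul(Add(-85218, -32496), Add(Mul(Add(-82874, -56715), Pow(Add(Function('R')(v), 36230), -1)), P)) = Mul(Add(-85218, -32496), Add(Mul(Add(-82874, -56715), Pow(Add(Add(-54560, Pow(1, 2), Mul(28, 1)), 36230), -1)), -1040355)) = Mul(-117714, Add(Mul(-139589, Pow(Add(Add(-54560, 1, 28), 36230), -1)), -1040355)) = Mul(-117714, Add(Mul(-139589, Pow(Add(-54531, 36230), -1)), -1040355)) = Mul(-117714, Add(Mul(-139589, Pow(-18301, -1)), -1040355)) = Mul(-117714, Add(Mul(-139589, Rational(-1, 18301)), -1040355)) = Mul(-117714, Add(Rational(139589, 18301), -1040355)) = Mul(-117714, Rational(-19039397266, 18301)) = Rational(2241203609769924, 18301)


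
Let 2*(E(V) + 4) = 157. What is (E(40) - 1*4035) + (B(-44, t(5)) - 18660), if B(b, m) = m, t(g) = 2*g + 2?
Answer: -45217/2 ≈ -22609.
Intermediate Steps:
t(g) = 2 + 2*g
E(V) = 149/2 (E(V) = -4 + (1/2)*157 = -4 + 157/2 = 149/2)
(E(40) - 1*4035) + (B(-44, t(5)) - 18660) = (149/2 - 1*4035) + ((2 + 2*5) - 18660) = (149/2 - 4035) + ((2 + 10) - 18660) = -7921/2 + (12 - 18660) = -7921/2 - 18648 = -45217/2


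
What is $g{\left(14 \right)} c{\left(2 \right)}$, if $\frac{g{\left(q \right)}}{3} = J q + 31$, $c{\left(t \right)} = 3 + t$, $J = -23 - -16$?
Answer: $-1005$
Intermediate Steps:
$J = -7$ ($J = -23 + 16 = -7$)
$g{\left(q \right)} = 93 - 21 q$ ($g{\left(q \right)} = 3 \left(- 7 q + 31\right) = 3 \left(31 - 7 q\right) = 93 - 21 q$)
$g{\left(14 \right)} c{\left(2 \right)} = \left(93 - 294\right) \left(3 + 2\right) = \left(93 - 294\right) 5 = \left(-201\right) 5 = -1005$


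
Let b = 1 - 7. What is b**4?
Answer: 1296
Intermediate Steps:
b = -6
b**4 = (-6)**4 = 1296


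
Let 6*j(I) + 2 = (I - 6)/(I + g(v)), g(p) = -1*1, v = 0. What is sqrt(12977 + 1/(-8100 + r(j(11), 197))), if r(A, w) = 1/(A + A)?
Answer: sqrt(851841468606)/8102 ≈ 113.92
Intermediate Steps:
g(p) = -1
j(I) = -1/3 + (-6 + I)/(6*(-1 + I)) (j(I) = -1/3 + ((I - 6)/(I - 1))/6 = -1/3 + ((-6 + I)/(-1 + I))/6 = -1/3 + (-6 + I)/(6*(-1 + I)))
r(A, w) = 1/(2*A)
sqrt(12977 + 1/(-8100 + r(j(11), 197))) = sqrt(12977 + 1/(-8100 + 1/(2*(((-4 - 1*11)/(6*(-1 + 11))))))) = sqrt(12977 + 1/(-8100 + 1/(2*(((1/6)*(-4 - 11)/10))))) = sqrt(12977 + 1/(-8100 + 1/(2*(((1/6)*(1/10)*(-15)))))) = sqrt(12977 + 1/(-8100 + 1/(2*(-1/4)))) = sqrt(12977 + 1/(-8100 + (1/2)*(-4))) = sqrt(12977 + 1/(-8100 - 2)) = sqrt(12977 + 1/(-8102)) = sqrt(12977 - 1/8102) = sqrt(105139653/8102) = sqrt(851841468606)/8102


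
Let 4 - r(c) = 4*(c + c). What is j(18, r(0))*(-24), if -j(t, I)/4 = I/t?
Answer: 64/3 ≈ 21.333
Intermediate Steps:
r(c) = 4 - 8*c (r(c) = 4 - 4*(c + c) = 4 - 4*2*c = 4 - 8*c)
j(t, I) = -4*I/t
j(18, r(0))*(-24) = -4*(4 - 8*0)/18*(-24) = -4*(4 + 0)*1/18*(-24) = -4*4*1/18*(-24) = -8/9*(-24) = 64/3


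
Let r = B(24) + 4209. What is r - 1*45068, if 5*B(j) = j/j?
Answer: -204294/5 ≈ -40859.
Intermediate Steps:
B(j) = ⅕ (B(j) = (j/j)/5 = (⅕)*1 = ⅕)
r = 21046/5 (r = ⅕ + 4209 = 21046/5 ≈ 4209.2)
r - 1*45068 = 21046/5 - 1*45068 = 21046/5 - 45068 = -204294/5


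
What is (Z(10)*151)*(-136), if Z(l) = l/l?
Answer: -20536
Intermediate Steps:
Z(l) = 1
(Z(10)*151)*(-136) = (1*151)*(-136) = 151*(-136) = -20536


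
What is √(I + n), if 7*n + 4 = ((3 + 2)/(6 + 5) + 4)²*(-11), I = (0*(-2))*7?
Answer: I*√188265/77 ≈ 5.635*I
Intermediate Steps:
I = 0 (I = 0*7 = 0)
n = -2445/77 (n = -4/7 + (((3 + 2)/(6 + 5) + 4)²*(-11))/7 = -4/7 + ((5/11 + 4)²*(-11))/7 = -4/7 + ((49/11)²*(-11))/7 = -4/7 + ((2401/121)*(-11))/7 = -4/7 + (⅐)*(-2401/11) = -4/7 - 343/11 = -2445/77 ≈ -31.753)
√(I + n) = √(0 - 2445/77) = √(-2445/77) = I*√188265/77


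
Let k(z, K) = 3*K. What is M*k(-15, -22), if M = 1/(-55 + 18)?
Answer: 66/37 ≈ 1.7838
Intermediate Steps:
M = -1/37 (M = 1/(-37) = -1/37 ≈ -0.027027)
M*k(-15, -22) = -3*(-22)/37 = -1/37*(-66) = 66/37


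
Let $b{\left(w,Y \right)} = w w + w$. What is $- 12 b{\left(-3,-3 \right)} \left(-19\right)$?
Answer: $1368$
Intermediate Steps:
$b{\left(w,Y \right)} = w + w^{2}$ ($b{\left(w,Y \right)} = w^{2} + w = w + w^{2}$)
$- 12 b{\left(-3,-3 \right)} \left(-19\right) = - 12 \left(- 3 \left(1 - 3\right)\right) \left(-19\right) = - 12 \left(\left(-3\right) \left(-2\right)\right) \left(-19\right) = \left(-12\right) 6 \left(-19\right) = \left(-72\right) \left(-19\right) = 1368$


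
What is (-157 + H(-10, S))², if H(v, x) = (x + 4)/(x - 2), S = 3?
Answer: 22500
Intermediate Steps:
H(v, x) = (4 + x)/(-2 + x)
(-157 + H(-10, S))² = (-157 + (4 + 3)/(-2 + 3))² = (-157 + 7/1)² = (-157 + 1*7)² = (-157 + 7)² = (-150)² = 22500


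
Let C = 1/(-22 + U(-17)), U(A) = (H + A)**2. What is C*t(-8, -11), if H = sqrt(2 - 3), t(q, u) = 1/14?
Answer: 19/71912 + 17*I/503384 ≈ 0.00026421 + 3.3771e-5*I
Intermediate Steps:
t(q, u) = 1/14
H = I (H = sqrt(-1) = I ≈ 1.0*I)
U(A) = (I + A)**2
C = 1/(-22 + (-17 + I)**2) (C = 1/(-22 + (I - 17)**2) = 1/(-22 + (-17 + I)**2) ≈ 0.003699 + 0.0004728*I)
C*t(-8, -11) = (133/35956 + 17*I/35956)*(1/14) = 19/71912 + 17*I/503384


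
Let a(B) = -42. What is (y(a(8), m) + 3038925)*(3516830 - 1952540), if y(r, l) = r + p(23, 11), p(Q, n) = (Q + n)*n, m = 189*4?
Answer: 4754279332530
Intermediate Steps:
m = 756
p(Q, n) = n*(Q + n)
y(r, l) = 374 + r (y(r, l) = r + 11*(23 + 11) = r + 11*34 = r + 374 = 374 + r)
(y(a(8), m) + 3038925)*(3516830 - 1952540) = ((374 - 42) + 3038925)*(3516830 - 1952540) = (332 + 3038925)*1564290 = 3039257*1564290 = 4754279332530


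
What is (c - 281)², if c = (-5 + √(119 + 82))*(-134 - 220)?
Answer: 27405637 - 1054212*√201 ≈ 1.2460e+7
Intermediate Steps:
c = 1770 - 354*√201 (c = (-5 + √201)*(-354) = 1770 - 354*√201 ≈ -3248.8)
(c - 281)² = ((1770 - 354*√201) - 281)² = (1489 - 354*√201)²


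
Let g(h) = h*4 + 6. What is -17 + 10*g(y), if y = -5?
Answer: -157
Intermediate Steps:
g(h) = 6 + 4*h (g(h) = 4*h + 6 = 6 + 4*h)
-17 + 10*g(y) = -17 + 10*(6 + 4*(-5)) = -17 + 10*(6 - 20) = -17 + 10*(-14) = -17 - 140 = -157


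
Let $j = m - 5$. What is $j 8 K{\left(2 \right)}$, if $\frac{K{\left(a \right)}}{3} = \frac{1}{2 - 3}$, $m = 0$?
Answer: $120$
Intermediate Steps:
$K{\left(a \right)} = -3$ ($K{\left(a \right)} = \frac{3}{2 - 3} = \frac{3}{-1} = 3 \left(-1\right) = -3$)
$j = -5$ ($j = 0 - 5 = -5$)
$j 8 K{\left(2 \right)} = \left(-5\right) 8 \left(-3\right) = \left(-40\right) \left(-3\right) = 120$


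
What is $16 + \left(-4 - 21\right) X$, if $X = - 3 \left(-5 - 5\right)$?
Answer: $-734$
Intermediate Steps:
$X = 30$ ($X = \left(-3\right) \left(-10\right) = 30$)
$16 + \left(-4 - 21\right) X = 16 + \left(-4 - 21\right) 30 = 16 - 750 = -734$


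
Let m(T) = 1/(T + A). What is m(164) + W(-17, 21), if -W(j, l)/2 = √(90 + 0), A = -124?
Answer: 1/40 - 6*√10 ≈ -18.949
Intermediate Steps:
m(T) = 1/(-124 + T) (m(T) = 1/(T - 124) = 1/(-124 + T))
W(j, l) = -6*√10 (W(j, l) = -2*√(90 + 0) = -6*√10)
m(164) + W(-17, 21) = 1/(-124 + 164) - 6*√10 = 1/40 - 6*√10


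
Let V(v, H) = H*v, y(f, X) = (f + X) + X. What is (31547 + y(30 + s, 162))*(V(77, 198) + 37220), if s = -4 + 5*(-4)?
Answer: 1672458682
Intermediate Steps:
s = -24 (s = -4 - 20 = -24)
y(f, X) = f + 2*X (y(f, X) = (X + f) + X = f + 2*X)
(31547 + y(30 + s, 162))*(V(77, 198) + 37220) = (31547 + ((30 - 24) + 2*162))*(198*77 + 37220) = (31547 + (6 + 324))*(15246 + 37220) = (31547 + 330)*52466 = 31877*52466 = 1672458682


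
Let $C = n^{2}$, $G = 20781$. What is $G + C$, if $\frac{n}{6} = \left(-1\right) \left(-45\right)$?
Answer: $93681$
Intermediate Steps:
$n = 270$ ($n = 6 \left(\left(-1\right) \left(-45\right)\right) = 6 \cdot 45 = 270$)
$C = 72900$ ($C = 270^{2} = 72900$)
$G + C = 20781 + 72900 = 93681$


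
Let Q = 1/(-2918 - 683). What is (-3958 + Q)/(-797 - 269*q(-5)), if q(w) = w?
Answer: -14252759/1973348 ≈ -7.2226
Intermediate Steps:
Q = -1/3601 (Q = 1/(-3601) = -1/3601 ≈ -0.00027770)
(-3958 + Q)/(-797 - 269*q(-5)) = (-3958 - 1/3601)/(-797 - 269*(-5)) = -14252759/(3601*(-797 + 1345)) = -14252759/3601/548 = -14252759/3601*1/548 = -14252759/1973348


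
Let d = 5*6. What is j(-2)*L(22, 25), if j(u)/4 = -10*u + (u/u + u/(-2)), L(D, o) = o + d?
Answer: 4840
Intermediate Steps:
d = 30
L(D, o) = 30 + o (L(D, o) = o + 30 = 30 + o)
j(u) = 4 - 42*u (j(u) = 4*(-10*u + (u/u + u/(-2))) = 4*(-10*u + (1 + u*(-½))) = 4*(-10*u + (1 - u/2)) = 4*(1 - 21*u/2) = 4 - 42*u)
j(-2)*L(22, 25) = (4 - 42*(-2))*(30 + 25) = (4 + 84)*55 = 88*55 = 4840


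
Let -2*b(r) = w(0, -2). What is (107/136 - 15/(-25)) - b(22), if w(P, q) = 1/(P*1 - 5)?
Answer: 175/136 ≈ 1.2868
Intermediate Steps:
w(P, q) = 1/(-5 + P) (w(P, q) = 1/(P - 5) = 1/(-5 + P))
b(r) = 1/10 (b(r) = -1/(2*(-5 + 0)) = -1/2/(-5) = -1/2*(-1/5) = 1/10)
(107/136 - 15/(-25)) - b(22) = (107/136 - 15/(-25)) - 1*1/10 = (107*(1/136) - 15*(-1/25)) - 1/10 = (107/136 + 3/5) - 1/10 = 943/680 - 1/10 = 175/136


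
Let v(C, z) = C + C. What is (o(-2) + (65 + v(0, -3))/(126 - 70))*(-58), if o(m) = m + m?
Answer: 4611/28 ≈ 164.68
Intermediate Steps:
o(m) = 2*m
v(C, z) = 2*C
(o(-2) + (65 + v(0, -3))/(126 - 70))*(-58) = (2*(-2) + (65 + 2*0)/(126 - 70))*(-58) = (-4 + (65 + 0)/56)*(-58) = (-4 + 65*(1/56))*(-58) = (-4 + 65/56)*(-58) = -159/56*(-58) = 4611/28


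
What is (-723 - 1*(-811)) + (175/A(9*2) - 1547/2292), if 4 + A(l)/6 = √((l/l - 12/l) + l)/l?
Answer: 2841796253/35519124 - 525*√165/15497 ≈ 79.572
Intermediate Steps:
A(l) = -24 + 6*√(1 + l - 12/l)/l (A(l) = -24 + 6*(√((l/l - 12/l) + l)/l) = -24 + 6*(√((1 - 12/l) + l)/l) = -24 + 6*(√(1 + l - 12/l)/l) = -24 + 6*√(1 + l - 12/l)/l)
(-723 - 1*(-811)) + (175/A(9*2) - 1547/2292) = (-723 - 1*(-811)) + (175/(-24 + 6*√(1 + 9*2 - 12/(9*2))/((9*2))) - 1547/2292) = (-723 + 811) + (175/(-24 + 6*√(1 + 18 - 12/18)/18) - 1547*1/2292) = 88 + (175/(-24 + 6*(1/18)*√(1 + 18 - 12*1/18)) - 1547/2292) = 88 + (175/(-24 + 6*(1/18)*√(1 + 18 - ⅔)) - 1547/2292) = 88 + (175/(-24 + 6*(1/18)*√(55/3)) - 1547/2292) = 88 + (175/(-24 + 6*(1/18)*(√165/3)) - 1547/2292) = 88 + (175/(-24 + √165/9) - 1547/2292) = 88 + (-1547/2292 + 175/(-24 + √165/9)) = 200149/2292 + 175/(-24 + √165/9)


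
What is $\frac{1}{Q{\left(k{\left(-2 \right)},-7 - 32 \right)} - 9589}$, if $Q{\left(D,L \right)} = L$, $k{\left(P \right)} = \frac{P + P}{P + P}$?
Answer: $- \frac{1}{9628} \approx -0.00010386$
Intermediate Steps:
$k{\left(P \right)} = 1$ ($k{\left(P \right)} = \frac{2 P}{2 P} = 2 P \frac{1}{2 P} = 1$)
$\frac{1}{Q{\left(k{\left(-2 \right)},-7 - 32 \right)} - 9589} = \frac{1}{\left(-7 - 32\right) - 9589} = \frac{1}{-39 - 9589} = \frac{1}{-9628} = - \frac{1}{9628}$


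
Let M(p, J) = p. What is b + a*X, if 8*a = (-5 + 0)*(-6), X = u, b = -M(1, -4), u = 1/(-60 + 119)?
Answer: -221/236 ≈ -0.93644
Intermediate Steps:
u = 1/59 ≈ 0.016949
b = -1 (b = -1*1 = -1)
X = 1/59 ≈ 0.016949
a = 15/4 (a = ((-5 + 0)*(-6))/8 = (-5*(-6))/8 = (⅛)*30 = 15/4 ≈ 3.7500)
b + a*X = -1 + (15/4)*(1/59) = -1 + 15/236 = -221/236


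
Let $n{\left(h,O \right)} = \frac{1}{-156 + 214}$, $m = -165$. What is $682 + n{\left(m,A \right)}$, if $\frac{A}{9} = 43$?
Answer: $\frac{39557}{58} \approx 682.02$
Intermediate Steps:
$A = 387$ ($A = 9 \cdot 43 = 387$)
$n{\left(h,O \right)} = \frac{1}{58}$
$682 + n{\left(m,A \right)} = 682 + \frac{1}{58} = \frac{39557}{58}$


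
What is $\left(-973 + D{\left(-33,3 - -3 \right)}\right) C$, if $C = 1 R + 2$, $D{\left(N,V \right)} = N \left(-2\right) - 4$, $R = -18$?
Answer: $14576$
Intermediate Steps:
$D{\left(N,V \right)} = -4 - 2 N$ ($D{\left(N,V \right)} = - 2 N - 4 = -4 - 2 N$)
$C = -16$ ($C = 1 \left(-18\right) + 2 = -18 + 2 = -16$)
$\left(-973 + D{\left(-33,3 - -3 \right)}\right) C = \left(-973 - -62\right) \left(-16\right) = \left(-973 + \left(-4 + 66\right)\right) \left(-16\right) = \left(-973 + 62\right) \left(-16\right) = \left(-911\right) \left(-16\right) = 14576$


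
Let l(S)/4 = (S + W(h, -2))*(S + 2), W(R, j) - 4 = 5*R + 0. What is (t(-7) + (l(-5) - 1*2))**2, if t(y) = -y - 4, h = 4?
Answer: 51529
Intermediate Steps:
W(R, j) = 4 + 5*R (W(R, j) = 4 + (5*R + 0) = 4 + 5*R)
l(S) = 4*(2 + S)*(24 + S) (l(S) = 4*((S + (4 + 5*4))*(S + 2)) = 4*((S + (4 + 20))*(2 + S)) = 4*((S + 24)*(2 + S)) = 4*((24 + S)*(2 + S)) = 4*((2 + S)*(24 + S)) = 4*(2 + S)*(24 + S))
t(y) = -4 - y
(t(-7) + (l(-5) - 1*2))**2 = ((-4 - 1*(-7)) + ((192 + 4*(-5)**2 + 104*(-5)) - 1*2))**2 = ((-4 + 7) + ((192 + 4*25 - 520) - 2))**2 = (3 + ((192 + 100 - 520) - 2))**2 = (3 + (-228 - 2))**2 = (3 - 230)**2 = (-227)**2 = 51529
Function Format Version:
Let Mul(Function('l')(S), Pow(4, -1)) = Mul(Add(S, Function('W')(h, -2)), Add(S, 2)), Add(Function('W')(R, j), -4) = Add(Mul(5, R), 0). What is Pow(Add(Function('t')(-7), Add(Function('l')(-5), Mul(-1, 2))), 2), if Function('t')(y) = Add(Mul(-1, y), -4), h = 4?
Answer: 51529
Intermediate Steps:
Function('W')(R, j) = Add(4, Mul(5, R)) (Function('W')(R, j) = Add(4, Add(Mul(5, R), 0)) = Add(4, Mul(5, R)))
Function('l')(S) = Mul(4, Add(2, S), Add(24, S)) (Function('l')(S) = Mul(4, Mul(Add(S, Add(4, Mul(5, 4))), Add(S, 2))) = Mul(4, Mul(Add(S, Add(4, 20)), Add(2, S))) = Mul(4, Mul(Add(S, 24), Add(2, S))) = Mul(4, Mul(Add(24, S), Add(2, S))) = Mul(4, Mul(Add(2, S), Add(24, S))) = Mul(4, Add(2, S), Add(24, S)))
Function('t')(y) = Add(-4, Mul(-1, y))
Pow(Add(Function('t')(-7), Add(Function('l')(-5), Mul(-1, 2))), 2) = Pow(Add(Add(-4, Mul(-1, -7)), Add(Add(192, Mul(4, Pow(-5, 2)), Mul(104, -5)), Mul(-1, 2))), 2) = Pow(Add(Add(-4, 7), Add(Add(192, Mul(4, 25), -520), -2)), 2) = Pow(Add(3, Add(Add(192, 100, -520), -2)), 2) = Pow(Add(3, Add(-228, -2)), 2) = Pow(Add(3, -230), 2) = Pow(-227, 2) = 51529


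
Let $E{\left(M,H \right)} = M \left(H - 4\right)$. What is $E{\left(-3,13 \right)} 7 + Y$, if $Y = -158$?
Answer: $-347$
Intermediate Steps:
$E{\left(M,H \right)} = M \left(-4 + H\right)$
$E{\left(-3,13 \right)} 7 + Y = - 3 \left(-4 + 13\right) 7 - 158 = \left(-3\right) 9 \cdot 7 - 158 = \left(-27\right) 7 - 158 = -189 - 158 = -347$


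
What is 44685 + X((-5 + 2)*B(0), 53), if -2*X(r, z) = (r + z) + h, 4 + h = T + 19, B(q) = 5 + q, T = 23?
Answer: 44647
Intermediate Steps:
h = 38 (h = -4 + (23 + 19) = -4 + 42 = 38)
X(r, z) = -19 - r/2 - z/2 (X(r, z) = -((r + z) + 38)/2 = -(38 + r + z)/2 = -19 - r/2 - z/2)
44685 + X((-5 + 2)*B(0), 53) = 44685 + (-19 - (-5 + 2)*(5 + 0)/2 - ½*53) = 44685 + (-19 - (-3)*5/2 - 53/2) = 44685 + (-19 - ½*(-15) - 53/2) = 44685 + (-19 + 15/2 - 53/2) = 44685 - 38 = 44647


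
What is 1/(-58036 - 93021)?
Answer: -1/151057 ≈ -6.6200e-6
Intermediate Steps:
1/(-58036 - 93021) = 1/(-151057) = -1/151057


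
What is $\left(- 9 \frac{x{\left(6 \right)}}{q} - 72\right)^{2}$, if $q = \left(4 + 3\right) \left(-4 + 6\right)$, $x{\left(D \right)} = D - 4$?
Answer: $\frac{263169}{49} \approx 5370.8$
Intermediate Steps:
$x{\left(D \right)} = -4 + D$
$q = 14$ ($q = 7 \cdot 2 = 14$)
$\left(- 9 \frac{x{\left(6 \right)}}{q} - 72\right)^{2} = \left(- 9 \frac{-4 + 6}{14} - 72\right)^{2} = \left(- 9 \cdot 2 \cdot \frac{1}{14} - 72\right)^{2} = \left(\left(-9\right) \frac{1}{7} - 72\right)^{2} = \left(- \frac{9}{7} - 72\right)^{2} = \left(- \frac{513}{7}\right)^{2} = \frac{263169}{49}$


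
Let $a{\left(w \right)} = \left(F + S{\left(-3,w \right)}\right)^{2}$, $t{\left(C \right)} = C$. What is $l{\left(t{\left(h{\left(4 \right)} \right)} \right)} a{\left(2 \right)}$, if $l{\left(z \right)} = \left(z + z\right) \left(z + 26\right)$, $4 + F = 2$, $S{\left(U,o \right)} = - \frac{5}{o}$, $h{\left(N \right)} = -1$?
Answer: $- \frac{2025}{2} \approx -1012.5$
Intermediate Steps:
$F = -2$ ($F = -4 + 2 = -2$)
$l{\left(z \right)} = 2 z \left(26 + z\right)$
$a{\left(w \right)} = \left(-2 - \frac{5}{w}\right)^{2}$
$l{\left(t{\left(h{\left(4 \right)} \right)} \right)} a{\left(2 \right)} = 2 \left(-1\right) \left(26 - 1\right) \frac{\left(5 + 2 \cdot 2\right)^{2}}{4} = 2 \left(-1\right) 25 \frac{\left(5 + 4\right)^{2}}{4} = - 50 \frac{9^{2}}{4} = - 50 \cdot \frac{1}{4} \cdot 81 = \left(-50\right) \frac{81}{4} = - \frac{2025}{2}$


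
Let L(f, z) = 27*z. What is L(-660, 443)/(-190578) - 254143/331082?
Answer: -4366178038/5258078783 ≈ -0.83037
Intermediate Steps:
L(-660, 443)/(-190578) - 254143/331082 = (27*443)/(-190578) - 254143/331082 = 11961*(-1/190578) - 254143*1/331082 = -3987/63526 - 254143/331082 = -4366178038/5258078783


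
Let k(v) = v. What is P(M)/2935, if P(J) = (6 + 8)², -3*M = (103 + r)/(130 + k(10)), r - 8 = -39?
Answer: 196/2935 ≈ 0.066780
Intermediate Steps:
r = -31 (r = 8 - 39 = -31)
M = -6/35 (M = -(103 - 31)/(3*(130 + 10)) = -24/140 = -⅓*18/35 = -6/35 ≈ -0.17143)
P(J) = 196 (P(J) = 14² = 196)
P(M)/2935 = 196/2935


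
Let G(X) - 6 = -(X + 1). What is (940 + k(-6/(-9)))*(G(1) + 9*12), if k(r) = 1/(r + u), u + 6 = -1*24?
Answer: 1158038/11 ≈ 1.0528e+5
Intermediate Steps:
u = -30 (u = -6 - 1*24 = -6 - 24 = -30)
G(X) = 5 - X (G(X) = 6 - (X + 1) = 6 - (1 + X) = 6 + (-1 - X) = 5 - X)
k(r) = 1/(-30 + r) (k(r) = 1/(r - 30) = 1/(-30 + r))
(940 + k(-6/(-9)))*(G(1) + 9*12) = (940 + 1/(-30 - 6/(-9)))*((5 - 1*1) + 9*12) = (940 + 1/(-30 - 6*(-⅑)))*((5 - 1) + 108) = (940 + 1/(-30 + ⅔))*(4 + 108) = (940 + 1/(-88/3))*112 = (940 - 3/88)*112 = (82717/88)*112 = 1158038/11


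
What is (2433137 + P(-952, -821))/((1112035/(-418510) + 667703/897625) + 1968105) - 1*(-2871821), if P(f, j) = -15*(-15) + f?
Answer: 424654930944521005977801/147869504467806881 ≈ 2.8718e+6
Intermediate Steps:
P(f, j) = 225 + f
(2433137 + P(-952, -821))/((1112035/(-418510) + 667703/897625) + 1968105) - 1*(-2871821) = (2433137 + (225 - 952))/((1112035/(-418510) + 667703/897625) + 1968105) - 1*(-2871821) = (2433137 - 727)/((1112035*(-1/418510) + 667703*(1/897625)) + 1968105) + 2871821 = 2432410/((-222407/83702 + 667703/897625) + 1968105) + 2871821 = 2432410/(-143750006869/75133007750 + 1968105) + 2871821 = 2432410/(147869504467806881/75133007750) + 2871821 = 2432410*(75133007750/147869504467806881) + 2871821 = 182754279381177500/147869504467806881 + 2871821 = 424654930944521005977801/147869504467806881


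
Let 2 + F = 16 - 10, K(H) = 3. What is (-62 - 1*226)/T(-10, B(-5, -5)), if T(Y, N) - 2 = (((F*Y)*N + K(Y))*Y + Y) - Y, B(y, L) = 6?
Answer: -72/593 ≈ -0.12142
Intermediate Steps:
F = 4 (F = -2 + (16 - 10) = -2 + 6 = 4)
T(Y, N) = 2 + Y*(3 + 4*N*Y) (T(Y, N) = 2 + ((((4*Y)*N + 3)*Y + Y) - Y) = 2 + (((4*N*Y + 3)*Y + Y) - Y) = 2 + (((3 + 4*N*Y)*Y + Y) - Y) = 2 + ((Y*(3 + 4*N*Y) + Y) - Y) = 2 + ((Y + Y*(3 + 4*N*Y)) - Y) = 2 + Y*(3 + 4*N*Y))
(-62 - 1*226)/T(-10, B(-5, -5)) = (-62 - 1*226)/(2 + 3*(-10) + 4*6*(-10)²) = (-62 - 226)/(2 - 30 + 4*6*100) = -288/(2 - 30 + 2400) = -288/2372 = -288*1/2372 = -72/593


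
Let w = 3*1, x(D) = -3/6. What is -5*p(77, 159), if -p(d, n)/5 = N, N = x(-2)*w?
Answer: -75/2 ≈ -37.500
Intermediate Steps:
x(D) = -1/2 (x(D) = -3*1/6 = -1/2)
w = 3
N = -3/2 (N = -1/2*3 = -3/2 ≈ -1.5000)
p(d, n) = 15/2 (p(d, n) = -5*(-3/2) = 15/2)
-5*p(77, 159) = -5*15/2 = -75/2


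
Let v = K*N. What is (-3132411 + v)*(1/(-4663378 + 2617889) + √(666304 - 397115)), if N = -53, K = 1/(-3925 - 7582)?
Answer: 36044653324/23537441923 - 36044653324*√269189/11507 ≈ -1.6252e+9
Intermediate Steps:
K = -1/11507 (K = 1/(-11507) = -1/11507 ≈ -8.6904e-5)
v = 53/11507 (v = -1/11507*(-53) = 53/11507 ≈ 0.0046059)
(-3132411 + v)*(1/(-4663378 + 2617889) + √(666304 - 397115)) = (-3132411 + 53/11507)*(1/(-4663378 + 2617889) + √(666304 - 397115)) = -36044653324*(1/(-2045489) + √269189)/11507 = -36044653324*(-1/2045489 + √269189)/11507 = 36044653324/23537441923 - 36044653324*√269189/11507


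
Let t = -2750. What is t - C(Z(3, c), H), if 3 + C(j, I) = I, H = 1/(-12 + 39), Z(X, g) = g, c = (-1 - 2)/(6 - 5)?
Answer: -74170/27 ≈ -2747.0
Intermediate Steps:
c = -3 (c = -3/1 = -3*1 = -3)
H = 1/27 ≈ 0.037037
C(j, I) = -3 + I
t - C(Z(3, c), H) = -2750 - (-3 + 1/27) = -2750 - 1*(-80/27) = -2750 + 80/27 = -74170/27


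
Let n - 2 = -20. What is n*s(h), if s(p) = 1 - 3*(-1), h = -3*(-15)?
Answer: -72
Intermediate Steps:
n = -18 (n = 2 - 20 = -18)
h = 45
s(p) = 4 (s(p) = 1 + 3 = 4)
n*s(h) = -18*4 = -72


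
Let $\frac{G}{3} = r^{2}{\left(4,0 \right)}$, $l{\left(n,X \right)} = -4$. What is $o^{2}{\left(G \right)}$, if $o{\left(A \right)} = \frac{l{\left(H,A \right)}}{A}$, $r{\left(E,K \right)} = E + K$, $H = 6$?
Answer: $\frac{1}{144} \approx 0.0069444$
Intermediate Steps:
$G = 48$ ($G = 3 \left(4 + 0\right)^{2} = 3 \cdot 4^{2} = 3 \cdot 16 = 48$)
$o{\left(A \right)} = - \frac{4}{A}$
$o^{2}{\left(G \right)} = \left(- \frac{4}{48}\right)^{2} = \left(\left(-4\right) \frac{1}{48}\right)^{2} = \left(- \frac{1}{12}\right)^{2} = \frac{1}{144}$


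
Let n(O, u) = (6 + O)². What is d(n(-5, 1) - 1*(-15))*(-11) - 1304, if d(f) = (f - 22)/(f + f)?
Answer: -20831/16 ≈ -1301.9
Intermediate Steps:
d(f) = (-22 + f)/(2*f) (d(f) = (-22 + f)/((2*f)) = (-22 + f)*(1/(2*f)) = (-22 + f)/(2*f))
d(n(-5, 1) - 1*(-15))*(-11) - 1304 = ((-22 + ((6 - 5)² - 1*(-15)))/(2*((6 - 5)² - 1*(-15))))*(-11) - 1304 = ((-22 + (1² + 15))/(2*(1² + 15)))*(-11) - 1304 = ((-22 + (1 + 15))/(2*(1 + 15)))*(-11) - 1304 = ((½)*(-22 + 16)/16)*(-11) - 1304 = ((½)*(1/16)*(-6))*(-11) - 1304 = -3/16*(-11) - 1304 = 33/16 - 1304 = -20831/16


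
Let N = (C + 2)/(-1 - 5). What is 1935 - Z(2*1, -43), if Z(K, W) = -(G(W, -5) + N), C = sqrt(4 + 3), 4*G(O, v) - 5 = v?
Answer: 5804/3 - sqrt(7)/6 ≈ 1934.2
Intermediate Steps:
G(O, v) = 5/4 + v/4
C = sqrt(7) ≈ 2.6458
N = -1/3 - sqrt(7)/6 (N = (sqrt(7) + 2)/(-1 - 5) = (2 + sqrt(7))/(-6) = (2 + sqrt(7))*(-1/6) = -1/3 - sqrt(7)/6 ≈ -0.77429)
Z(K, W) = 1/3 + sqrt(7)/6 (Z(K, W) = -((5/4 + (1/4)*(-5)) + (-1/3 - sqrt(7)/6)) = -((5/4 - 5/4) + (-1/3 - sqrt(7)/6)) = -(0 + (-1/3 - sqrt(7)/6)) = -(-1/3 - sqrt(7)/6) = 1/3 + sqrt(7)/6)
1935 - Z(2*1, -43) = 1935 - (1/3 + sqrt(7)/6) = 1935 + (-1/3 - sqrt(7)/6) = 5804/3 - sqrt(7)/6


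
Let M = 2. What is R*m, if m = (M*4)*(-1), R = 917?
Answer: -7336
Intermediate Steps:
m = -8 (m = (2*4)*(-1) = 8*(-1) = -8)
R*m = 917*(-8) = -7336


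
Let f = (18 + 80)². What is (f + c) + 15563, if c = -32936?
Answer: -7769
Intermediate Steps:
f = 9604 (f = 98² = 9604)
(f + c) + 15563 = (9604 - 32936) + 15563 = -23332 + 15563 = -7769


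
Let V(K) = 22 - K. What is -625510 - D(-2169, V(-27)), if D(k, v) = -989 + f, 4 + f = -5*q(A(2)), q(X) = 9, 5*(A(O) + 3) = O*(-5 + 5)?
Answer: -624472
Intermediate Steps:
A(O) = -3 (A(O) = -3 + (O*(-5 + 5))/5 = -3 + (O*0)/5 = -3 + (1/5)*0 = -3 + 0 = -3)
f = -49 (f = -4 - 5*9 = -4 - 45 = -49)
D(k, v) = -1038 (D(k, v) = -989 - 49 = -1038)
-625510 - D(-2169, V(-27)) = -625510 - 1*(-1038) = -625510 + 1038 = -624472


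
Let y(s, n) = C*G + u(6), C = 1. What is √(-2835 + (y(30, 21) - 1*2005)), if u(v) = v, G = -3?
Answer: I*√4837 ≈ 69.549*I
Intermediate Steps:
y(s, n) = 3 (y(s, n) = 1*(-3) + 6 = -3 + 6 = 3)
√(-2835 + (y(30, 21) - 1*2005)) = √(-2835 + (3 - 1*2005)) = √(-2835 + (3 - 2005)) = √(-2835 - 2002) = √(-4837) = I*√4837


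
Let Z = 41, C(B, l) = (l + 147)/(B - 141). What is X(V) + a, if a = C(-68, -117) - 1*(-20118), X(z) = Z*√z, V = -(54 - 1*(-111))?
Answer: 4204632/209 + 41*I*√165 ≈ 20118.0 + 526.65*I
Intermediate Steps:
C(B, l) = (147 + l)/(-141 + B)
V = -165 (V = -(54 + 111) = -1*165 = -165)
X(z) = 41*√z
a = 4204632/209 (a = (147 - 117)/(-141 - 68) - 1*(-20118) = 30/(-209) + 20118 = -1/209*30 + 20118 = -30/209 + 20118 = 4204632/209 ≈ 20118.)
X(V) + a = 41*√(-165) + 4204632/209 = 41*(I*√165) + 4204632/209 = 41*I*√165 + 4204632/209 = 4204632/209 + 41*I*√165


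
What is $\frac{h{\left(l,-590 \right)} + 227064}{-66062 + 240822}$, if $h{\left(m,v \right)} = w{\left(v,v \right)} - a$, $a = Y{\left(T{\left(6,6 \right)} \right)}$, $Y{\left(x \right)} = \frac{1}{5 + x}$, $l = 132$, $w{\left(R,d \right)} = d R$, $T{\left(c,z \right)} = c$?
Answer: $\frac{6326803}{1922360} \approx 3.2912$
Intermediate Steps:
$w{\left(R,d \right)} = R d$
$a = \frac{1}{11}$ ($a = \frac{1}{5 + 6} = \frac{1}{11} \approx 0.090909$)
$h{\left(m,v \right)} = - \frac{1}{11} + v^{2}$ ($h{\left(m,v \right)} = v v - \frac{1}{11} = v^{2} - \frac{1}{11} = - \frac{1}{11} + v^{2}$)
$\frac{h{\left(l,-590 \right)} + 227064}{-66062 + 240822} = \frac{\left(- \frac{1}{11} + \left(-590\right)^{2}\right) + 227064}{-66062 + 240822} = \frac{\left(- \frac{1}{11} + 348100\right) + 227064}{174760} = \left(\frac{3829099}{11} + 227064\right) \frac{1}{174760} = \frac{6326803}{11} \cdot \frac{1}{174760} = \frac{6326803}{1922360}$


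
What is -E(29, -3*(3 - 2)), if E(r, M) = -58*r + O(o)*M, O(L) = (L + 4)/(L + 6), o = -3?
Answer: 1683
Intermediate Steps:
O(L) = (4 + L)/(6 + L)
E(r, M) = -58*r + M/3 (E(r, M) = -58*r + ((4 - 3)/(6 - 3))*M = -58*r + (1/3)*M = -58*r + ((⅓)*1)*M = -58*r + M/3)
-E(29, -3*(3 - 2)) = -(-58*29 + (-3*(3 - 2))/3) = -(-1682 + (-3*1)/3) = -(-1682 + (⅓)*(-3)) = -(-1682 - 1) = -1*(-1683) = 1683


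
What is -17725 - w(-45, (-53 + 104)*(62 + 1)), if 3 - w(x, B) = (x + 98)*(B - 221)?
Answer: 140848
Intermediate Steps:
w(x, B) = 3 - (-221 + B)*(98 + x) (w(x, B) = 3 - (x + 98)*(B - 221) = 3 - (98 + x)*(-221 + B) = 3 - (-221 + B)*(98 + x))
-17725 - w(-45, (-53 + 104)*(62 + 1)) = -17725 - (21661 - 98*(-53 + 104)*(62 + 1) + 221*(-45) - 1*(-53 + 104)*(62 + 1)*(-45)) = -17725 - (21661 - 4998*63 - 9945 - 1*51*63*(-45)) = -17725 - (21661 - 98*3213 - 9945 - 1*3213*(-45)) = -17725 - (21661 - 314874 - 9945 + 144585) = -17725 - 1*(-158573) = -17725 + 158573 = 140848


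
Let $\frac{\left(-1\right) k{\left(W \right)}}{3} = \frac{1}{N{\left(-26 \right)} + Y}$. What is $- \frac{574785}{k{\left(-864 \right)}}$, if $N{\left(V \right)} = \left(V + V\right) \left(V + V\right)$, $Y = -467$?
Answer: $428598015$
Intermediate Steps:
$N{\left(V \right)} = 4 V^{2}$ ($N{\left(V \right)} = 2 V 2 V = 4 V^{2}$)
$k{\left(W \right)} = - \frac{3}{2237}$ ($k{\left(W \right)} = - \frac{3}{4 \left(-26\right)^{2} - 467} = - \frac{3}{4 \cdot 676 - 467} = - \frac{3}{2704 - 467} = - \frac{3}{2237}$)
$- \frac{574785}{k{\left(-864 \right)}} = - \frac{574785}{- \frac{3}{2237}} = \left(-574785\right) \left(- \frac{2237}{3}\right) = 428598015$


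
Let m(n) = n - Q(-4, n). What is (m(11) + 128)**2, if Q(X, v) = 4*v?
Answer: 9025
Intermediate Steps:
m(n) = -3*n (m(n) = n - 4*n = -3*n)
(m(11) + 128)**2 = (-3*11 + 128)**2 = (-33 + 128)**2 = 95**2 = 9025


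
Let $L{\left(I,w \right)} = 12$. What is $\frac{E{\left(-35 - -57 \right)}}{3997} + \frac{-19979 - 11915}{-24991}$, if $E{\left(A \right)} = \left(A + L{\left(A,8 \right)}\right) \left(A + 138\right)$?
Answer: $\frac{263431358}{99889027} \approx 2.6372$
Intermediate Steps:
$E{\left(A \right)} = \left(12 + A\right) \left(138 + A\right)$ ($E{\left(A \right)} = \left(A + 12\right) \left(A + 138\right) = \left(12 + A\right) \left(138 + A\right)$)
$\frac{E{\left(-35 - -57 \right)}}{3997} + \frac{-19979 - 11915}{-24991} = \frac{1656 + \left(-35 - -57\right)^{2} + 150 \left(-35 - -57\right)}{3997} + \frac{-19979 - 11915}{-24991} = \left(1656 + \left(-35 + 57\right)^{2} + 150 \left(-35 + 57\right)\right) \frac{1}{3997} - - \frac{31894}{24991} = \left(1656 + 22^{2} + 150 \cdot 22\right) \frac{1}{3997} + \frac{31894}{24991} = \left(1656 + 484 + 3300\right) \frac{1}{3997} + \frac{31894}{24991} = 5440 \cdot \frac{1}{3997} + \frac{31894}{24991} = \frac{5440}{3997} + \frac{31894}{24991} = \frac{263431358}{99889027}$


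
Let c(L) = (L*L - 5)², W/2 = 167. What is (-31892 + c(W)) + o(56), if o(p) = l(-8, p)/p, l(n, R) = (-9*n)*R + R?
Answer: 12443593782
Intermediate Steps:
l(n, R) = R - 9*R*n (l(n, R) = -9*R*n + R = R - 9*R*n)
W = 334 (W = 2*167 = 334)
c(L) = (-5 + L²)² (c(L) = (L² - 5)² = (-5 + L²)²)
o(p) = 73 (o(p) = (p*(1 - 9*(-8)))/p = (p*(1 + 72))/p = (p*73)/p = (73*p)/p = 73)
(-31892 + c(W)) + o(56) = (-31892 + (-5 + 334²)²) + 73 = (-31892 + (-5 + 111556)²) + 73 = (-31892 + 111551²) + 73 = (-31892 + 12443625601) + 73 = 12443593709 + 73 = 12443593782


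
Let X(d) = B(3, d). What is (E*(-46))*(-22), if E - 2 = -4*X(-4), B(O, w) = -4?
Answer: 18216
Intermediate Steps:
X(d) = -4
E = 18 (E = 2 - 4*(-4) = 2 + 16 = 18)
(E*(-46))*(-22) = (18*(-46))*(-22) = -828*(-22) = 18216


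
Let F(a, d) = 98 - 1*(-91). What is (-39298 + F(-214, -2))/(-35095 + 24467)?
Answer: 39109/10628 ≈ 3.6798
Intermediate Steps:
F(a, d) = 189 (F(a, d) = 98 + 91 = 189)
(-39298 + F(-214, -2))/(-35095 + 24467) = (-39298 + 189)/(-35095 + 24467) = -39109/(-10628) = -39109*(-1/10628) = 39109/10628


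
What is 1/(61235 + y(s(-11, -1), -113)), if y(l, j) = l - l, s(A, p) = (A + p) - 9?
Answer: 1/61235 ≈ 1.6331e-5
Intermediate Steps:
s(A, p) = -9 + A + p
y(l, j) = 0
1/(61235 + y(s(-11, -1), -113)) = 1/(61235 + 0) = 1/61235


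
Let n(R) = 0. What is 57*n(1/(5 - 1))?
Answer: 0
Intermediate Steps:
57*n(1/(5 - 1)) = 57*0 = 0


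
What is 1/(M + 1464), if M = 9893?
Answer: 1/11357 ≈ 8.8051e-5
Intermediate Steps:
1/(M + 1464) = 1/(9893 + 1464) = 1/11357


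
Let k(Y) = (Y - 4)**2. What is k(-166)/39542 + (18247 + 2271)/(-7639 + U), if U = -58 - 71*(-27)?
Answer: -9474717/3361070 ≈ -2.8190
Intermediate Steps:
U = 1859 (U = -58 + 1917 = 1859)
k(Y) = (-4 + Y)**2
k(-166)/39542 + (18247 + 2271)/(-7639 + U) = (-4 - 166)**2/39542 + (18247 + 2271)/(-7639 + 1859) = (-170)**2*(1/39542) + 20518/(-5780) = 28900*(1/39542) + 20518*(-1/5780) = 850/1163 - 10259/2890 = -9474717/3361070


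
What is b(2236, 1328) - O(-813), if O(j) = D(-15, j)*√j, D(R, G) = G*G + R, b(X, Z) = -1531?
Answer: -1531 - 660954*I*√813 ≈ -1531.0 - 1.8846e+7*I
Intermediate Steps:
D(R, G) = R + G² (D(R, G) = G² + R = R + G²)
O(j) = √j*(-15 + j²) (O(j) = (-15 + j²)*√j = √j*(-15 + j²))
b(2236, 1328) - O(-813) = -1531 - √(-813)*(-15 + (-813)²) = -1531 - I*√813*(-15 + 660969) = -1531 - I*√813*660954 = -1531 - 660954*I*√813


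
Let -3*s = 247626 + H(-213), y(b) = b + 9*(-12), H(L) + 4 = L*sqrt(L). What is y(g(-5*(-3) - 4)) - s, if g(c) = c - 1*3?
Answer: 247322/3 - 71*I*sqrt(213) ≈ 82441.0 - 1036.2*I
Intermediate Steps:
H(L) = -4 + L**(3/2) (H(L) = -4 + L*sqrt(L) = -4 + L**(3/2))
g(c) = -3 + c (g(c) = c - 3 = -3 + c)
y(b) = -108 + b (y(b) = b - 108 = -108 + b)
s = -247622/3 + 71*I*sqrt(213) (s = -(247626 + (-4 + (-213)**(3/2)))/3 = -(247626 + (-4 - 213*I*sqrt(213)))/3 = -(247622 - 213*I*sqrt(213))/3 = -247622/3 + 71*I*sqrt(213) ≈ -82541.0 + 1036.2*I)
y(g(-5*(-3) - 4)) - s = (-108 + (-3 + (-5*(-3) - 4))) - (-247622/3 + 71*I*sqrt(213)) = (-108 + (-3 + (15 - 4))) + (247622/3 - 71*I*sqrt(213)) = (-108 + (-3 + 11)) + (247622/3 - 71*I*sqrt(213)) = (-108 + 8) + (247622/3 - 71*I*sqrt(213)) = -100 + (247622/3 - 71*I*sqrt(213)) = 247322/3 - 71*I*sqrt(213)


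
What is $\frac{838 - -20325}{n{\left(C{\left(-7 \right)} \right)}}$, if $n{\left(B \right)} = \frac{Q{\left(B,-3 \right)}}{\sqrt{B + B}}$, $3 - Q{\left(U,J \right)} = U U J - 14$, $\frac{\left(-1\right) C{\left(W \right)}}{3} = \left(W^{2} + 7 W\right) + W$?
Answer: $\frac{21163 \sqrt{42}}{1340} \approx 102.35$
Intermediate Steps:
$C{\left(W \right)} = - 24 W - 3 W^{2}$ ($C{\left(W \right)} = - 3 \left(\left(W^{2} + 7 W\right) + W\right) = - 3 \left(W^{2} + 8 W\right) = - 24 W - 3 W^{2}$)
$Q{\left(U,J \right)} = 17 - J U^{2}$ ($Q{\left(U,J \right)} = 3 - \left(U U J - 14\right) = 3 - \left(U^{2} J - 14\right) = 3 - \left(J U^{2} - 14\right) = 3 - \left(-14 + J U^{2}\right) = 17 - J U^{2}$)
$n{\left(B \right)} = \frac{\sqrt{2} \left(17 + 3 B^{2}\right)}{2 \sqrt{B}}$ ($n{\left(B \right)} = \frac{17 - - 3 B^{2}}{\sqrt{B + B}} = \frac{17 + 3 B^{2}}{\sqrt{2 B}} = \frac{17 + 3 B^{2}}{\sqrt{2} \sqrt{B}} = \left(17 + 3 B^{2}\right) \frac{\sqrt{2}}{2 \sqrt{B}} = \frac{\sqrt{2} \left(17 + 3 B^{2}\right)}{2 \sqrt{B}}$)
$\frac{838 - -20325}{n{\left(C{\left(-7 \right)} \right)}} = \frac{838 - -20325}{\frac{1}{2} \sqrt{2} \frac{1}{\sqrt{\left(-3\right) \left(-7\right) \left(8 - 7\right)}} \left(17 + 3 \left(\left(-3\right) \left(-7\right) \left(8 - 7\right)\right)^{2}\right)} = \frac{838 + 20325}{\frac{1}{2} \sqrt{2} \frac{1}{\sqrt{\left(-3\right) \left(-7\right) 1}} \left(17 + 3 \left(\left(-3\right) \left(-7\right) 1\right)^{2}\right)} = \frac{21163}{\frac{1}{2} \sqrt{2} \frac{1}{\sqrt{21}} \left(17 + 3 \cdot 21^{2}\right)} = \frac{21163}{\frac{1}{2} \sqrt{2} \frac{\sqrt{21}}{21} \left(17 + 3 \cdot 441\right)} = \frac{21163}{\frac{1}{2} \sqrt{2} \frac{\sqrt{21}}{21} \left(17 + 1323\right)} = \frac{21163}{\frac{1}{2} \sqrt{2} \frac{\sqrt{21}}{21} \cdot 1340} = \frac{21163}{\frac{670}{21} \sqrt{42}} = 21163 \frac{\sqrt{42}}{1340} = \frac{21163 \sqrt{42}}{1340}$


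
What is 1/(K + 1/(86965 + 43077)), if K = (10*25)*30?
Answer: 130042/975315001 ≈ 0.00013333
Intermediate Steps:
K = 7500 (K = 250*30 = 7500)
1/(K + 1/(86965 + 43077)) = 1/(7500 + 1/(86965 + 43077)) = 1/(7500 + 1/130042) = 1/(975315001/130042) = 130042/975315001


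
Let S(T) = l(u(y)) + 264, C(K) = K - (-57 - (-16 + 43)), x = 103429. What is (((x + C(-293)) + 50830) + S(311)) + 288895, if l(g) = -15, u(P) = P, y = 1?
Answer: 443194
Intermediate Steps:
C(K) = 84 + K (C(K) = K - (-57 - 1*27) = K - (-57 - 27) = K - 1*(-84) = K + 84 = 84 + K)
S(T) = 249 (S(T) = -15 + 264 = 249)
(((x + C(-293)) + 50830) + S(311)) + 288895 = (((103429 + (84 - 293)) + 50830) + 249) + 288895 = (((103429 - 209) + 50830) + 249) + 288895 = ((103220 + 50830) + 249) + 288895 = (154050 + 249) + 288895 = 154299 + 288895 = 443194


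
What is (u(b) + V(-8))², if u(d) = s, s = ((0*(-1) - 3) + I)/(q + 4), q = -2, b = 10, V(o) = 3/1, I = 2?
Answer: 25/4 ≈ 6.2500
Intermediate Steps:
V(o) = 3 (V(o) = 3*1 = 3)
s = -½ (s = ((0*(-1) - 3) + 2)/(-2 + 4) = ((0 - 3) + 2)/2 = (-3 + 2)*(½) = -1*½ = -½ ≈ -0.50000)
u(d) = -½
(u(b) + V(-8))² = (-½ + 3)² = (5/2)² = 25/4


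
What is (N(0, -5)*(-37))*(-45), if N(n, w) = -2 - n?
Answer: -3330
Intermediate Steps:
(N(0, -5)*(-37))*(-45) = ((-2 - 1*0)*(-37))*(-45) = ((-2 + 0)*(-37))*(-45) = -2*(-37)*(-45) = 74*(-45) = -3330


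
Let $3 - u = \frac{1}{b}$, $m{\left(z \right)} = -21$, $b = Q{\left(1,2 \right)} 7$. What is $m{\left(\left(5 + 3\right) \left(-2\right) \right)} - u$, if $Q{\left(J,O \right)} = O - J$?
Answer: $- \frac{167}{7} \approx -23.857$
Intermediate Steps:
$b = 7$ ($b = \left(2 - 1\right) 7 = 1 \cdot 7 = 7$)
$u = \frac{20}{7}$ ($u = 3 - \frac{1}{7} = \frac{20}{7} \approx 2.8571$)
$m{\left(\left(5 + 3\right) \left(-2\right) \right)} - u = -21 - \frac{20}{7} = - \frac{167}{7}$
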